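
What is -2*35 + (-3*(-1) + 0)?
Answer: -67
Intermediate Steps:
-2*35 + (-3*(-1) + 0) = -70 + (3 + 0) = -70 + 3 = -67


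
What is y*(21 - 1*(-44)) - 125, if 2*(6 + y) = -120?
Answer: -4415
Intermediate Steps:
y = -66 (y = -6 + (1/2)*(-120) = -6 - 60 = -66)
y*(21 - 1*(-44)) - 125 = -66*(21 - 1*(-44)) - 125 = -66*(21 + 44) - 125 = -66*65 - 125 = -4290 - 125 = -4415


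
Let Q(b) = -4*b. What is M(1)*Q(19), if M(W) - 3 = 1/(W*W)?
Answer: -304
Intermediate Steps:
M(W) = 3 + W**(-2) (M(W) = 3 + 1/(W*W) = 3 + 1/(W**2) = 3 + W**(-2))
M(1)*Q(19) = (3 + 1**(-2))*(-4*19) = (3 + 1)*(-76) = 4*(-76) = -304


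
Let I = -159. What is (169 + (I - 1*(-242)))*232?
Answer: 58464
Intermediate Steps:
(169 + (I - 1*(-242)))*232 = (169 + (-159 - 1*(-242)))*232 = (169 + (-159 + 242))*232 = (169 + 83)*232 = 252*232 = 58464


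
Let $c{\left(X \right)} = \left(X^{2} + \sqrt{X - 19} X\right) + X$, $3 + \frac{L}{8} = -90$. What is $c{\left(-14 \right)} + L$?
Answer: $-562 - 14 i \sqrt{33} \approx -562.0 - 80.424 i$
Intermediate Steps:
$L = -744$ ($L = -24 + 8 \left(-90\right) = -24 - 720 = -744$)
$c{\left(X \right)} = X + X^{2} + X \sqrt{-19 + X}$ ($c{\left(X \right)} = \left(X^{2} + \sqrt{-19 + X} X\right) + X = \left(X^{2} + X \sqrt{-19 + X}\right) + X = X + X^{2} + X \sqrt{-19 + X}$)
$c{\left(-14 \right)} + L = - 14 \left(1 - 14 + \sqrt{-19 - 14}\right) - 744 = - 14 \left(1 - 14 + \sqrt{-33}\right) - 744 = - 14 \left(1 - 14 + i \sqrt{33}\right) - 744 = - 14 \left(-13 + i \sqrt{33}\right) - 744 = \left(182 - 14 i \sqrt{33}\right) - 744 = -562 - 14 i \sqrt{33}$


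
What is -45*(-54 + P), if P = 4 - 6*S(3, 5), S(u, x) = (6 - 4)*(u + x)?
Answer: 6570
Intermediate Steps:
S(u, x) = 2*u + 2*x (S(u, x) = 2*(u + x) = 2*u + 2*x)
P = -92 (P = 4 - 6*(2*3 + 2*5) = 4 - 6*(6 + 10) = 4 - 6*16 = 4 - 96 = -92)
-45*(-54 + P) = -45*(-54 - 92) = -45*(-146) = 6570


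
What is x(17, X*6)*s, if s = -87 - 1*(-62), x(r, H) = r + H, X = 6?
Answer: -1325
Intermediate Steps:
x(r, H) = H + r
s = -25 (s = -87 + 62 = -25)
x(17, X*6)*s = (6*6 + 17)*(-25) = (36 + 17)*(-25) = 53*(-25) = -1325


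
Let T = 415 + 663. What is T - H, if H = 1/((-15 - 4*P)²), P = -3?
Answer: 9701/9 ≈ 1077.9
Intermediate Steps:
T = 1078
H = ⅑ (H = 1/((-15 - 4*(-3))²) = 1/((-15 + 12)²) = 1/((-3)²) = 1/9 = ⅑ ≈ 0.11111)
T - H = 1078 - 1*⅑ = 1078 - ⅑ = 9701/9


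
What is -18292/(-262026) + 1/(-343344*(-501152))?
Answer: 524576550145687/7514361202549248 ≈ 0.069810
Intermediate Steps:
-18292/(-262026) + 1/(-343344*(-501152)) = -18292*(-1/262026) - 1/343344*(-1/501152) = 9146/131013 + 1/172067532288 = 524576550145687/7514361202549248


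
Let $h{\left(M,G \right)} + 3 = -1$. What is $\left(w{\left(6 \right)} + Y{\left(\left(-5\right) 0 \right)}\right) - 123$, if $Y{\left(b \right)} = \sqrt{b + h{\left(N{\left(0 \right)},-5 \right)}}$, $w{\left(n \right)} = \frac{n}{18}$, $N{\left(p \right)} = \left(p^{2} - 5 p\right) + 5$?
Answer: $- \frac{368}{3} + 2 i \approx -122.67 + 2.0 i$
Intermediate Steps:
$N{\left(p \right)} = 5 + p^{2} - 5 p$
$w{\left(n \right)} = \frac{n}{18}$ ($w{\left(n \right)} = n \frac{1}{18} = \frac{n}{18}$)
$h{\left(M,G \right)} = -4$ ($h{\left(M,G \right)} = -3 - 1 = -4$)
$Y{\left(b \right)} = \sqrt{-4 + b}$ ($Y{\left(b \right)} = \sqrt{b - 4} = \sqrt{-4 + b}$)
$\left(w{\left(6 \right)} + Y{\left(\left(-5\right) 0 \right)}\right) - 123 = \left(\frac{1}{18} \cdot 6 + \sqrt{-4 - 0}\right) - 123 = \left(\frac{1}{3} + \sqrt{-4 + 0}\right) - 123 = \left(\frac{1}{3} + \sqrt{-4}\right) - 123 = \left(\frac{1}{3} + 2 i\right) - 123 = - \frac{368}{3} + 2 i$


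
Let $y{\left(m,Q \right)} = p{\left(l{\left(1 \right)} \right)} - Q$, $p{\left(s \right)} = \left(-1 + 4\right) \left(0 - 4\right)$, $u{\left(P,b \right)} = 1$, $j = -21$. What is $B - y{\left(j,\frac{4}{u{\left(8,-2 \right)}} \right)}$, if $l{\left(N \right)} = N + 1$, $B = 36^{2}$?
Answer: $1312$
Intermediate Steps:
$B = 1296$
$l{\left(N \right)} = 1 + N$
$p{\left(s \right)} = -12$ ($p{\left(s \right)} = 3 \left(-4\right) = -12$)
$y{\left(m,Q \right)} = -12 - Q$
$B - y{\left(j,\frac{4}{u{\left(8,-2 \right)}} \right)} = 1296 - \left(-12 - \frac{4}{1}\right) = 1296 - \left(-12 - 4 \cdot 1\right) = 1296 - \left(-12 - 4\right) = 1296 - -16 = 1296 + 16 = 1312$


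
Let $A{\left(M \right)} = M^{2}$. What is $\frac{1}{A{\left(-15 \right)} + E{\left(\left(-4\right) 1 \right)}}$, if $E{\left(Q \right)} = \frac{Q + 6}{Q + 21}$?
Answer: $\frac{17}{3827} \approx 0.0044421$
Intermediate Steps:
$E{\left(Q \right)} = \frac{6 + Q}{21 + Q}$
$\frac{1}{A{\left(-15 \right)} + E{\left(\left(-4\right) 1 \right)}} = \frac{1}{\left(-15\right)^{2} + \frac{6 - 4}{21 - 4}} = \frac{1}{225 + \frac{6 - 4}{21 - 4}} = \frac{1}{225 + \frac{1}{17} \cdot 2} = \frac{1}{225 + \frac{2}{17}} = \frac{1}{\frac{3827}{17}} = \frac{17}{3827}$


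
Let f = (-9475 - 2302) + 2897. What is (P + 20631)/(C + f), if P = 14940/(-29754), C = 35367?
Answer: 34102213/43783011 ≈ 0.77889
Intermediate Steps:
f = -8880 (f = -11777 + 2897 = -8880)
P = -830/1653 (P = 14940*(-1/29754) = -830/1653 ≈ -0.50212)
(P + 20631)/(C + f) = (-830/1653 + 20631)/(35367 - 8880) = (34102213/1653)/26487 = (34102213/1653)*(1/26487) = 34102213/43783011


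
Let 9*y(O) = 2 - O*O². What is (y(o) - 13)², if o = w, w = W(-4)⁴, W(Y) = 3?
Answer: 282551781136/81 ≈ 3.4883e+9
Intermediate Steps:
w = 81 (w = 3⁴ = 81)
o = 81
y(O) = 2/9 - O³/9 (y(O) = (2 - O*O²)/9 = (2 - O³)/9 = 2/9 - O³/9)
(y(o) - 13)² = ((2/9 - ⅑*81³) - 13)² = ((2/9 - ⅑*531441) - 13)² = ((2/9 - 59049) - 13)² = (-531439/9 - 13)² = (-531556/9)² = 282551781136/81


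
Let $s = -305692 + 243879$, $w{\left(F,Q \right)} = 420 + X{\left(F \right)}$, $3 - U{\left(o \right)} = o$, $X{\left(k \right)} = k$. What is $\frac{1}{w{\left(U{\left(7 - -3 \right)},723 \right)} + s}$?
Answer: $- \frac{1}{61400} \approx -1.6287 \cdot 10^{-5}$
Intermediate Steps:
$U{\left(o \right)} = 3 - o$
$w{\left(F,Q \right)} = 420 + F$
$s = -61813$
$\frac{1}{w{\left(U{\left(7 - -3 \right)},723 \right)} + s} = \frac{1}{\left(420 + \left(3 - \left(7 - -3\right)\right)\right) - 61813} = \frac{1}{\left(420 + \left(3 - \left(7 + 3\right)\right)\right) - 61813} = \frac{1}{\left(420 + \left(3 - 10\right)\right) - 61813} = \frac{1}{\left(420 - 7\right) - 61813} = \frac{1}{413 - 61813} = \frac{1}{-61400} = - \frac{1}{61400}$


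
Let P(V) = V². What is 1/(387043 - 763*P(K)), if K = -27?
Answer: -1/169184 ≈ -5.9107e-6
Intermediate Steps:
1/(387043 - 763*P(K)) = 1/(387043 - 763*(-27)²) = 1/(387043 - 763*729) = 1/(387043 - 556227) = 1/(-169184) = -1/169184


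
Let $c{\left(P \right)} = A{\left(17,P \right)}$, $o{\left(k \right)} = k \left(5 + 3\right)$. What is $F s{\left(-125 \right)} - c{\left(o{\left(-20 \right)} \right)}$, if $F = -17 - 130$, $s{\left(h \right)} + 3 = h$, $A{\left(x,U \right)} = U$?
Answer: $18976$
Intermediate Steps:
$s{\left(h \right)} = -3 + h$
$o{\left(k \right)} = 8 k$ ($o{\left(k \right)} = k 8 = 8 k$)
$c{\left(P \right)} = P$
$F = -147$
$F s{\left(-125 \right)} - c{\left(o{\left(-20 \right)} \right)} = - 147 \left(-3 - 125\right) - 8 \left(-20\right) = \left(-147\right) \left(-128\right) - -160 = 18816 + 160 = 18976$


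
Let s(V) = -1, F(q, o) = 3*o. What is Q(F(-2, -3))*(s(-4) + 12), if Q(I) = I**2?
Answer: 891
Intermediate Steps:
Q(F(-2, -3))*(s(-4) + 12) = (3*(-3))**2*(-1 + 12) = (-9)**2*11 = 81*11 = 891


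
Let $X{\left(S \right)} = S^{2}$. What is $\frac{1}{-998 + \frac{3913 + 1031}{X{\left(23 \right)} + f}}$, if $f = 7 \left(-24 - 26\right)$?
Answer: $- \frac{179}{173698} \approx -0.0010305$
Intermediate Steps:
$f = -350$ ($f = 7 \left(-50\right) = -350$)
$\frac{1}{-998 + \frac{3913 + 1031}{X{\left(23 \right)} + f}} = \frac{1}{-998 + \frac{3913 + 1031}{23^{2} - 350}} = \frac{1}{-998 + \frac{4944}{529 - 350}} = \frac{1}{-998 + \frac{4944}{179}} = \frac{1}{- \frac{173698}{179}} = - \frac{179}{173698}$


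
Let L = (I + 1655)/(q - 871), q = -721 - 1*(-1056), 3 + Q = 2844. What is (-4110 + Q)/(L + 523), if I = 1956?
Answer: -226728/92239 ≈ -2.4580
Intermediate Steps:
Q = 2841 (Q = -3 + 2844 = 2841)
q = 335 (q = -721 + 1056 = 335)
L = -3611/536 (L = (1956 + 1655)/(335 - 871) = 3611/(-536) = 3611*(-1/536) = -3611/536 ≈ -6.7369)
(-4110 + Q)/(L + 523) = (-4110 + 2841)/(-3611/536 + 523) = -1269/276717/536 = -1269*536/276717 = -226728/92239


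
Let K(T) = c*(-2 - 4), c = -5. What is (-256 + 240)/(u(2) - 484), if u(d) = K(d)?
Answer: 8/227 ≈ 0.035242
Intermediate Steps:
K(T) = 30 (K(T) = -5*(-2 - 4) = -5*(-6) = 30)
u(d) = 30
(-256 + 240)/(u(2) - 484) = (-256 + 240)/(30 - 484) = -16/(-454) = -16*(-1/454) = 8/227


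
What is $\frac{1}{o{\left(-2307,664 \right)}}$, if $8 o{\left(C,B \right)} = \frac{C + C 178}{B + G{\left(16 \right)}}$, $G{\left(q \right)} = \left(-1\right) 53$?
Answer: $- \frac{4888}{412953} \approx -0.011837$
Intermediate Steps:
$G{\left(q \right)} = -53$
$o{\left(C,B \right)} = \frac{179 C}{8 \left(-53 + B\right)}$ ($o{\left(C,B \right)} = \frac{\left(C + C 178\right) \frac{1}{B - 53}}{8} = \frac{\left(C + 178 C\right) \frac{1}{-53 + B}}{8} = \frac{179 C \frac{1}{-53 + B}}{8} = \frac{179 C}{8 \left(-53 + B\right)}$)
$\frac{1}{o{\left(-2307,664 \right)}} = \frac{1}{\frac{179}{8} \left(-2307\right) \frac{1}{-53 + 664}} = \frac{1}{\frac{179}{8} \left(-2307\right) \frac{1}{611}} = \frac{1}{- \frac{412953}{4888}} = - \frac{4888}{412953}$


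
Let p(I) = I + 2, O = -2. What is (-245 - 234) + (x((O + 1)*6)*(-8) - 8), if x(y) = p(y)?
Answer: -455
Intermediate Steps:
p(I) = 2 + I
x(y) = 2 + y
(-245 - 234) + (x((O + 1)*6)*(-8) - 8) = (-245 - 234) + ((2 + (-2 + 1)*6)*(-8) - 8) = -479 + ((2 - 1*6)*(-8) - 8) = -479 + ((2 - 6)*(-8) - 8) = -479 + (-4*(-8) - 8) = -479 + (32 - 8) = -479 + 24 = -455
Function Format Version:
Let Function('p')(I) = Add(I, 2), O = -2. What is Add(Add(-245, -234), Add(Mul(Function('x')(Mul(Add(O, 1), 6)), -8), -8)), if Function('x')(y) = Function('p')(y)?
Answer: -455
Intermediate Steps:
Function('p')(I) = Add(2, I)
Function('x')(y) = Add(2, y)
Add(Add(-245, -234), Add(Mul(Function('x')(Mul(Add(O, 1), 6)), -8), -8)) = Add(Add(-245, -234), Add(Mul(Add(2, Mul(Add(-2, 1), 6)), -8), -8)) = Add(-479, Add(Mul(Add(2, Mul(-1, 6)), -8), -8)) = Add(-479, Add(Mul(Add(2, -6), -8), -8)) = Add(-479, Add(Mul(-4, -8), -8)) = Add(-479, Add(32, -8)) = Add(-479, 24) = -455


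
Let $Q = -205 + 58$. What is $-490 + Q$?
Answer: $-637$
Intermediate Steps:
$Q = -147$
$-490 + Q = -490 - 147 = -637$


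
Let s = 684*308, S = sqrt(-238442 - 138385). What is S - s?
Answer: -210672 + I*sqrt(376827) ≈ -2.1067e+5 + 613.86*I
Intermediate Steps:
S = I*sqrt(376827) (S = sqrt(-376827) = I*sqrt(376827) ≈ 613.86*I)
s = 210672
S - s = I*sqrt(376827) - 1*210672 = I*sqrt(376827) - 210672 = -210672 + I*sqrt(376827)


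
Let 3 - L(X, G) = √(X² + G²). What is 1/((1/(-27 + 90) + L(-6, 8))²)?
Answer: 3969/193600 ≈ 0.020501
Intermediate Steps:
L(X, G) = 3 - √(G² + X²) (L(X, G) = 3 - √(X² + G²) = 3 - √(G² + X²))
1/((1/(-27 + 90) + L(-6, 8))²) = 1/((1/(-27 + 90) + (3 - √(8² + (-6)²)))²) = 1/((1/63 + (3 - √(64 + 36)))²) = 1/((1/63 + (3 - √100))²) = 1/((1/63 + (3 - 1*10))²) = 1/((1/63 + (3 - 10))²) = 1/((1/63 - 7)²) = 1/((-440/63)²) = 1/(193600/3969) = 3969/193600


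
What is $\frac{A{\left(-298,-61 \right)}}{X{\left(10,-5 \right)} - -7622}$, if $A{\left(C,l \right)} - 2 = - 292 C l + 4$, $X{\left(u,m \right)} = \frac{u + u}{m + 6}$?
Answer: $- \frac{2653985}{3821} \approx -694.58$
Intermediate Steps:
$X{\left(u,m \right)} = \frac{2 u}{6 + m}$
$A{\left(C,l \right)} = 6 - 292 C l$ ($A{\left(C,l \right)} = 2 + \left(- 292 C l + 4\right) = 2 - \left(-4 + 292 C l\right) = 6 - 292 C l$)
$\frac{A{\left(-298,-61 \right)}}{X{\left(10,-5 \right)} - -7622} = \frac{6 - \left(-87016\right) \left(-61\right)}{2 \cdot 10 \frac{1}{6 - 5} - -7622} = \frac{6 - 5307976}{2 \cdot 10 \cdot 1^{-1} + 7622} = - \frac{5307970}{2 \cdot 10 \cdot 1 + 7622} = - \frac{5307970}{20 + 7622} = - \frac{5307970}{7642} = \left(-5307970\right) \frac{1}{7642} = - \frac{2653985}{3821}$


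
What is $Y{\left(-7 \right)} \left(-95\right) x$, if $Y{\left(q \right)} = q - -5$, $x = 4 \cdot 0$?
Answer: $0$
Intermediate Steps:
$x = 0$
$Y{\left(q \right)} = 5 + q$ ($Y{\left(q \right)} = q + 5 = 5 + q$)
$Y{\left(-7 \right)} \left(-95\right) x = \left(5 - 7\right) \left(-95\right) 0 = \left(-2\right) \left(-95\right) 0 = 190 \cdot 0 = 0$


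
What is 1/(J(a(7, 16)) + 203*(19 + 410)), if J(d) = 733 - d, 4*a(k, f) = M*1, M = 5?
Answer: 4/351275 ≈ 1.1387e-5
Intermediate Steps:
a(k, f) = 5/4 (a(k, f) = (5*1)/4 = (¼)*5 = 5/4)
1/(J(a(7, 16)) + 203*(19 + 410)) = 1/((733 - 1*5/4) + 203*(19 + 410)) = 1/((733 - 5/4) + 203*429) = 1/(2927/4 + 87087) = 1/(351275/4) = 4/351275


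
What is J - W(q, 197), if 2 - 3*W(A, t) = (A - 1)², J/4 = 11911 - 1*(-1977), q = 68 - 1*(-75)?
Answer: 186818/3 ≈ 62273.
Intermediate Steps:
q = 143 (q = 68 + 75 = 143)
J = 55552 (J = 4*(11911 - 1*(-1977)) = 4*(11911 + 1977) = 4*13888 = 55552)
W(A, t) = ⅔ - (-1 + A)²/3 (W(A, t) = ⅔ - (A - 1)²/3 = ⅔ - (-1 + A)²/3)
J - W(q, 197) = 55552 - (⅔ - (-1 + 143)²/3) = 55552 - (⅔ - ⅓*142²) = 55552 - (⅔ - ⅓*20164) = 55552 - (⅔ - 20164/3) = 55552 - 1*(-20162/3) = 55552 + 20162/3 = 186818/3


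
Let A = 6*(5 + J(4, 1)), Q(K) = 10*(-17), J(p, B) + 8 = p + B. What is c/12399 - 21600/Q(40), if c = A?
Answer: 8927348/70261 ≈ 127.06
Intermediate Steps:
J(p, B) = -8 + B + p (J(p, B) = -8 + (p + B) = -8 + (B + p) = -8 + B + p)
Q(K) = -170
A = 12 (A = 6*(5 + (-8 + 1 + 4)) = 6*(5 - 3) = 6*2 = 12)
c = 12
c/12399 - 21600/Q(40) = 12/12399 - 21600/(-170) = 12*(1/12399) - 21600*(-1/170) = 4/4133 + 2160/17 = 8927348/70261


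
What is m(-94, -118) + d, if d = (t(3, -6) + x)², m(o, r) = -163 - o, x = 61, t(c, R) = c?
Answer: 4027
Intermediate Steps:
d = 4096 (d = (3 + 61)² = 64² = 4096)
m(-94, -118) + d = (-163 - 1*(-94)) + 4096 = (-163 + 94) + 4096 = -69 + 4096 = 4027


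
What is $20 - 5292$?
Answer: $-5272$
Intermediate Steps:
$20 - 5292 = -5272$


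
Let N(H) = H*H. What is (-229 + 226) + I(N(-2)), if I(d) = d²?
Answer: 13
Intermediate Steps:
N(H) = H²
(-229 + 226) + I(N(-2)) = (-229 + 226) + ((-2)²)² = -3 + 4² = -3 + 16 = 13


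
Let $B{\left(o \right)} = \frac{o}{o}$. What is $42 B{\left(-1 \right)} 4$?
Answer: $168$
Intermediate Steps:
$B{\left(o \right)} = 1$
$42 B{\left(-1 \right)} 4 = 42 \cdot 1 \cdot 4 = 42 \cdot 4 = 168$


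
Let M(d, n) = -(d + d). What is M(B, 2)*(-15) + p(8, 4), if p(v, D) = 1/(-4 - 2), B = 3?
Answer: 539/6 ≈ 89.833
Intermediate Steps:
M(d, n) = -2*d
p(v, D) = -1/6 (p(v, D) = 1/(-6) = -1/6)
M(B, 2)*(-15) + p(8, 4) = -2*3*(-15) - 1/6 = -6*(-15) - 1/6 = 90 - 1/6 = 539/6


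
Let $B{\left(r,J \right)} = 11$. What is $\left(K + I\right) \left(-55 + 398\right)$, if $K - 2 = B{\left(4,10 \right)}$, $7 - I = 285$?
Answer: $-90895$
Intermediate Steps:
$I = -278$ ($I = 7 - 285 = -278$)
$K = 13$ ($K = 2 + 11 = 13$)
$\left(K + I\right) \left(-55 + 398\right) = \left(13 - 278\right) \left(-55 + 398\right) = \left(-265\right) 343 = -90895$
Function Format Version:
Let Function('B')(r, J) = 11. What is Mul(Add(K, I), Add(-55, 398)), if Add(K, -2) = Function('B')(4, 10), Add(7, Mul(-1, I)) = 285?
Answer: -90895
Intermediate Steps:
I = -278 (I = Add(7, Mul(-1, 285)) = Add(7, -285) = -278)
K = 13 (K = Add(2, 11) = 13)
Mul(Add(K, I), Add(-55, 398)) = Mul(Add(13, -278), Add(-55, 398)) = Mul(-265, 343) = -90895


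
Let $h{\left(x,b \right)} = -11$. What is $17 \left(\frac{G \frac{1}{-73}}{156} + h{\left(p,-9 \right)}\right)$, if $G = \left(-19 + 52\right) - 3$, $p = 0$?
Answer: $- \frac{355011}{1898} \approx -187.04$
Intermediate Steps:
$G = 30$ ($G = 33 - 3 = 30$)
$17 \left(\frac{G \frac{1}{-73}}{156} + h{\left(p,-9 \right)}\right) = 17 \left(\frac{30 \frac{1}{-73}}{156} - 11\right) = 17 \left(30 \left(- \frac{1}{73}\right) \frac{1}{156} - 11\right) = 17 \left(\left(- \frac{30}{73}\right) \frac{1}{156} - 11\right) = 17 \left(- \frac{5}{1898} - 11\right) = 17 \left(- \frac{20883}{1898}\right) = - \frac{355011}{1898}$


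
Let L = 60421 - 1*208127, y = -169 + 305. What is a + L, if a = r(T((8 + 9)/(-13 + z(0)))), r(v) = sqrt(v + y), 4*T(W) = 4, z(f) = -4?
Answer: -147706 + sqrt(137) ≈ -1.4769e+5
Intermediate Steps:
T(W) = 1 (T(W) = (1/4)*4 = 1)
y = 136
L = -147706 (L = 60421 - 208127 = -147706)
r(v) = sqrt(136 + v) (r(v) = sqrt(v + 136) = sqrt(136 + v))
a = sqrt(137) (a = sqrt(136 + 1) = sqrt(137) ≈ 11.705)
a + L = sqrt(137) - 147706 = -147706 + sqrt(137)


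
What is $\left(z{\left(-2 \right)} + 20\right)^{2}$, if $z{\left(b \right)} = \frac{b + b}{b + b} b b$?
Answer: $576$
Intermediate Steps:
$z{\left(b \right)} = b^{2}$ ($z{\left(b \right)} = \frac{2 b}{2 b} b b = 2 b \frac{1}{2 b} b b = 1 b b = b b = b^{2}$)
$\left(z{\left(-2 \right)} + 20\right)^{2} = \left(\left(-2\right)^{2} + 20\right)^{2} = \left(4 + 20\right)^{2} = 24^{2} = 576$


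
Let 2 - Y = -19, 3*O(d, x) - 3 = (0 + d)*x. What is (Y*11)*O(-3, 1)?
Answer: 0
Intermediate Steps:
O(d, x) = 1 + d*x/3 (O(d, x) = 1 + ((0 + d)*x)/3 = 1 + (d*x)/3 = 1 + d*x/3)
Y = 21 (Y = 2 - 1*(-19) = 2 + 19 = 21)
(Y*11)*O(-3, 1) = (21*11)*(1 + (1/3)*(-3)*1) = 231*(1 - 1) = 231*0 = 0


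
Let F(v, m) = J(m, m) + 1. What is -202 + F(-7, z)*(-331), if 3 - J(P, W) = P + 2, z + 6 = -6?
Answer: -4836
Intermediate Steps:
z = -12 (z = -6 - 6 = -12)
J(P, W) = 1 - P (J(P, W) = 3 - (P + 2) = 3 - (2 + P) = 3 + (-2 - P) = 1 - P)
F(v, m) = 2 - m (F(v, m) = (1 - m) + 1 = 2 - m)
-202 + F(-7, z)*(-331) = -202 + (2 - 1*(-12))*(-331) = -202 + (2 + 12)*(-331) = -202 + 14*(-331) = -202 - 4634 = -4836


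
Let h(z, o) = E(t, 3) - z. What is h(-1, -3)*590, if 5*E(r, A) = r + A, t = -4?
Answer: 472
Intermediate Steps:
E(r, A) = A/5 + r/5 (E(r, A) = (r + A)/5 = (A + r)/5 = A/5 + r/5)
h(z, o) = -⅕ - z (h(z, o) = ((⅕)*3 + (⅕)*(-4)) - z = (⅗ - ⅘) - z = -⅕ - z)
h(-1, -3)*590 = (-⅕ - 1*(-1))*590 = (-⅕ + 1)*590 = (⅘)*590 = 472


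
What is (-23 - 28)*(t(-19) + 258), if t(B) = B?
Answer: -12189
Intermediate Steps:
(-23 - 28)*(t(-19) + 258) = (-23 - 28)*(-19 + 258) = -51*239 = -12189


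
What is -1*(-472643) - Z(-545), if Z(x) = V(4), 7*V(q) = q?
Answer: 3308497/7 ≈ 4.7264e+5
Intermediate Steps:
V(q) = q/7
Z(x) = 4/7 (Z(x) = (1/7)*4 = 4/7)
-1*(-472643) - Z(-545) = -1*(-472643) - 1*4/7 = 472643 - 4/7 = 3308497/7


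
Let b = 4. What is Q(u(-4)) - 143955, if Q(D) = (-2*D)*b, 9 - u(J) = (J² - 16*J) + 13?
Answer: -143283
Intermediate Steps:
u(J) = -4 - J² + 16*J (u(J) = 9 - ((J² - 16*J) + 13) = 9 - (13 + J² - 16*J) = 9 + (-13 - J² + 16*J) = -4 - J² + 16*J)
Q(D) = -8*D (Q(D) = -2*D*4 = -8*D)
Q(u(-4)) - 143955 = -8*(-4 - 1*(-4)² + 16*(-4)) - 143955 = -8*(-4 - 1*16 - 64) - 143955 = -8*(-4 - 16 - 64) - 143955 = -8*(-84) - 143955 = 672 - 143955 = -143283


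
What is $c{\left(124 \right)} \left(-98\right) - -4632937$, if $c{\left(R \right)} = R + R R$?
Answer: $3113937$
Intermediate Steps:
$c{\left(R \right)} = R + R^{2}$
$c{\left(124 \right)} \left(-98\right) - -4632937 = 124 \left(1 + 124\right) \left(-98\right) - -4632937 = 124 \cdot 125 \left(-98\right) + 4632937 = 15500 \left(-98\right) + 4632937 = -1519000 + 4632937 = 3113937$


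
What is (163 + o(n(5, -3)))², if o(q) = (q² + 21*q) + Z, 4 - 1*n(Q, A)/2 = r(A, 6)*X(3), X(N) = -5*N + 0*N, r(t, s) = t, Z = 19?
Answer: 26873856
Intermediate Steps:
X(N) = -5*N (X(N) = -5*N + 0 = -5*N)
n(Q, A) = 8 + 30*A (n(Q, A) = 8 - 2*A*(-5*3) = 8 - 2*A*(-15) = 8 - (-30)*A = 8 + 30*A)
o(q) = 19 + q² + 21*q (o(q) = (q² + 21*q) + 19 = 19 + q² + 21*q)
(163 + o(n(5, -3)))² = (163 + (19 + (8 + 30*(-3))² + 21*(8 + 30*(-3))))² = (163 + (19 + (8 - 90)² + 21*(8 - 90)))² = (163 + (19 + (-82)² + 21*(-82)))² = (163 + (19 + 6724 - 1722))² = (163 + 5021)² = 5184² = 26873856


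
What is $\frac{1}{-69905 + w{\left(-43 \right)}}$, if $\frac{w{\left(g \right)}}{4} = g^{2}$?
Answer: $- \frac{1}{62509} \approx -1.5998 \cdot 10^{-5}$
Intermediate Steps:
$w{\left(g \right)} = 4 g^{2}$
$\frac{1}{-69905 + w{\left(-43 \right)}} = \frac{1}{-69905 + 4 \left(-43\right)^{2}} = \frac{1}{-69905 + 4 \cdot 1849} = \frac{1}{-69905 + 7396} = \frac{1}{-62509} = - \frac{1}{62509}$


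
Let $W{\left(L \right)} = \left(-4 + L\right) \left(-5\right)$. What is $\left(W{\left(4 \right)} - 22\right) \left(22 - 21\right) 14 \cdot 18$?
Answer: $-5544$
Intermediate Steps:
$W{\left(L \right)} = 20 - 5 L$
$\left(W{\left(4 \right)} - 22\right) \left(22 - 21\right) 14 \cdot 18 = \left(\left(20 - 20\right) - 22\right) \left(22 - 21\right) 14 \cdot 18 = \left(\left(20 - 20\right) - 22\right) 1 \cdot 14 \cdot 18 = \left(0 - 22\right) 1 \cdot 14 \cdot 18 = \left(-22\right) 1 \cdot 14 \cdot 18 = \left(-22\right) 14 \cdot 18 = \left(-308\right) 18 = -5544$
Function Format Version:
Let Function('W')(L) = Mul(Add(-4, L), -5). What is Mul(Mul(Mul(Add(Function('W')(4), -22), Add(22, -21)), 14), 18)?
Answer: -5544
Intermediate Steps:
Function('W')(L) = Add(20, Mul(-5, L))
Mul(Mul(Mul(Add(Function('W')(4), -22), Add(22, -21)), 14), 18) = Mul(Mul(Mul(Add(Add(20, Mul(-5, 4)), -22), Add(22, -21)), 14), 18) = Mul(Mul(Mul(Add(Add(20, -20), -22), 1), 14), 18) = Mul(Mul(Mul(Add(0, -22), 1), 14), 18) = Mul(Mul(Mul(-22, 1), 14), 18) = Mul(Mul(-22, 14), 18) = Mul(-308, 18) = -5544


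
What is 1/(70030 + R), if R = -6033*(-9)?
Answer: 1/124327 ≈ 8.0433e-6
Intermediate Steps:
R = 54297
1/(70030 + R) = 1/(70030 + 54297) = 1/124327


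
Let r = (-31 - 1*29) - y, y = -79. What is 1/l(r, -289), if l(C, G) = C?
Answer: 1/19 ≈ 0.052632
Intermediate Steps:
r = 19 (r = (-31 - 1*29) - 1*(-79) = (-31 - 29) + 79 = -60 + 79 = 19)
1/l(r, -289) = 1/19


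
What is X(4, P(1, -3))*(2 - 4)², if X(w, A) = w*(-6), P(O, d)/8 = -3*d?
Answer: -96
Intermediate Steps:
P(O, d) = -24*d (P(O, d) = 8*(-3*d) = -24*d)
X(w, A) = -6*w
X(4, P(1, -3))*(2 - 4)² = (-6*4)*(2 - 4)² = -24*(-2)² = -24*4 = -96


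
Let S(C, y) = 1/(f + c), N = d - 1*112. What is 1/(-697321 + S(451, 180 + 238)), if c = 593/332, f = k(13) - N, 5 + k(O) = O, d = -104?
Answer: -74961/52271879149 ≈ -1.4341e-6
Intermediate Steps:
N = -216 (N = -104 - 1*112 = -104 - 112 = -216)
k(O) = -5 + O
f = 224 (f = (-5 + 13) - 1*(-216) = 8 + 216 = 224)
c = 593/332 (c = 593*(1/332) = 593/332 ≈ 1.7861)
S(C, y) = 332/74961 (S(C, y) = 1/(224 + 593/332) = 1/(74961/332) = 332/74961)
1/(-697321 + S(451, 180 + 238)) = 1/(-697321 + 332/74961) = 1/(-52271879149/74961) = -74961/52271879149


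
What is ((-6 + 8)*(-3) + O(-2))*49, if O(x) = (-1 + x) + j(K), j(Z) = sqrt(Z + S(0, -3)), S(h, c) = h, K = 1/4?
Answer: -833/2 ≈ -416.50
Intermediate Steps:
K = 1/4 ≈ 0.25000
j(Z) = sqrt(Z) (j(Z) = sqrt(Z + 0) = sqrt(Z))
O(x) = -1/2 + x (O(x) = (-1 + x) + sqrt(1/4) = (-1 + x) + 1/2 = -1/2 + x)
((-6 + 8)*(-3) + O(-2))*49 = ((-6 + 8)*(-3) + (-1/2 - 2))*49 = (2*(-3) - 5/2)*49 = (-6 - 5/2)*49 = -17/2*49 = -833/2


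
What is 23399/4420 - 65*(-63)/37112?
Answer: 221620897/41008760 ≈ 5.4042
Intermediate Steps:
23399/4420 - 65*(-63)/37112 = 23399*(1/4420) + 4095*(1/37112) = 23399/4420 + 4095/37112 = 221620897/41008760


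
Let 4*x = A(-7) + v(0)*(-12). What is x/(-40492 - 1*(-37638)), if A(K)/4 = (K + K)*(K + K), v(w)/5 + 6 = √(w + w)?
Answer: -143/1427 ≈ -0.10021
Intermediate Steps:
v(w) = -30 + 5*√2*√w (v(w) = -30 + 5*√(w + w) = -30 + 5*√(2*w) = -30 + 5*(√2*√w) = -30 + 5*√2*√w)
A(K) = 16*K² (A(K) = 4*((K + K)*(K + K)) = 4*((2*K)*(2*K)) = 4*(4*K²) = 16*K²)
x = 286 (x = (16*(-7)² + (-30 + 5*√2*√0)*(-12))/4 = (16*49 + (-30 + 5*√2*0)*(-12))/4 = (784 + (-30 + 0)*(-12))/4 = (784 - 30*(-12))/4 = (784 + 360)/4 = (¼)*1144 = 286)
x/(-40492 - 1*(-37638)) = 286/(-40492 - 1*(-37638)) = 286/(-40492 + 37638) = 286/(-2854) = 286*(-1/2854) = -143/1427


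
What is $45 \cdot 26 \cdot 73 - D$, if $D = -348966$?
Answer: $434376$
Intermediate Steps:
$45 \cdot 26 \cdot 73 - D = 45 \cdot 26 \cdot 73 - -348966 = 1170 \cdot 73 + 348966 = 85410 + 348966 = 434376$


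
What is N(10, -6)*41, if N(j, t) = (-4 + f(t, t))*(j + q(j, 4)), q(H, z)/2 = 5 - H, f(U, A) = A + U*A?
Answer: 0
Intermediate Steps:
f(U, A) = A + A*U
q(H, z) = 10 - 2*H (q(H, z) = 2*(5 - H) = 10 - 2*H)
N(j, t) = (-4 + t*(1 + t))*(10 - j) (N(j, t) = (-4 + t*(1 + t))*(j + (10 - 2*j)) = (-4 + t*(1 + t))*(10 - j))
N(10, -6)*41 = (-40 + 4*10 + 10*(-6)*(1 - 6) - 2*(-6)*(1 - 6)*(-5 + 10))*41 = (-40 + 40 + 10*(-6)*(-5) - 2*(-6)*(-5)*5)*41 = (-40 + 40 + 300 - 300)*41 = 0*41 = 0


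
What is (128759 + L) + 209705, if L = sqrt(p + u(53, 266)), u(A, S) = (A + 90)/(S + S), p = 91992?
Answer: 338464 + sqrt(6509004971)/266 ≈ 3.3877e+5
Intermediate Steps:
u(A, S) = (90 + A)/(2*S) (u(A, S) = (90 + A)/((2*S)) = (90 + A)*(1/(2*S)) = (90 + A)/(2*S))
L = sqrt(6509004971)/266 (L = sqrt(91992 + (1/2)*(90 + 53)/266) = sqrt(91992 + (1/2)*(1/266)*143) = sqrt(91992 + 143/532) = sqrt(48939887/532) = sqrt(6509004971)/266 ≈ 303.30)
(128759 + L) + 209705 = (128759 + sqrt(6509004971)/266) + 209705 = 338464 + sqrt(6509004971)/266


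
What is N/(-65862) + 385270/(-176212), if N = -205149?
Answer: 448960952/483569781 ≈ 0.92843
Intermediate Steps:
N/(-65862) + 385270/(-176212) = -205149/(-65862) + 385270/(-176212) = -205149*(-1/65862) + 385270*(-1/176212) = 68383/21954 - 192635/88106 = 448960952/483569781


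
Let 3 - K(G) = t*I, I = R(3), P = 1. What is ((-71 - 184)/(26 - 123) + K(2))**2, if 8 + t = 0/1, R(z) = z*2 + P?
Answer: 35736484/9409 ≈ 3798.1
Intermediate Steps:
R(z) = 1 + 2*z (R(z) = z*2 + 1 = 2*z + 1 = 1 + 2*z)
t = -8 (t = -8 + 0/1 = -8 + 0*1 = -8 + 0 = -8)
I = 7 (I = 1 + 2*3 = 1 + 6 = 7)
K(G) = 59 (K(G) = 3 - (-8)*7 = 3 - 1*(-56) = 3 + 56 = 59)
((-71 - 184)/(26 - 123) + K(2))**2 = ((-71 - 184)/(26 - 123) + 59)**2 = (-255/(-97) + 59)**2 = (-255*(-1/97) + 59)**2 = (255/97 + 59)**2 = (5978/97)**2 = 35736484/9409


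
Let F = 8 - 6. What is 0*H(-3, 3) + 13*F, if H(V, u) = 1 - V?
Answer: 26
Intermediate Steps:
F = 2
0*H(-3, 3) + 13*F = 0*(1 - 1*(-3)) + 13*2 = 0*(1 + 3) + 26 = 0*4 + 26 = 0 + 26 = 26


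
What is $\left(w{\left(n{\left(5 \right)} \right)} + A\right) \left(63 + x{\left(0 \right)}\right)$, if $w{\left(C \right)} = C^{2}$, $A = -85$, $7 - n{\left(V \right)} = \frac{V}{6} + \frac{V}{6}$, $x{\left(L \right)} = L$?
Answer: $-3563$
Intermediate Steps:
$n{\left(V \right)} = 7 - \frac{V}{3}$ ($n{\left(V \right)} = 7 - \left(\frac{V}{6} + \frac{V}{6}\right) = 7 - \frac{V}{3}$)
$\left(w{\left(n{\left(5 \right)} \right)} + A\right) \left(63 + x{\left(0 \right)}\right) = \left(\left(7 - \frac{5}{3}\right)^{2} - 85\right) \left(63 + 0\right) = \left(\left(7 - \frac{5}{3}\right)^{2} - 85\right) 63 = \left(\left(\frac{16}{3}\right)^{2} - 85\right) 63 = \left(\frac{256}{9} - 85\right) 63 = \left(- \frac{509}{9}\right) 63 = -3563$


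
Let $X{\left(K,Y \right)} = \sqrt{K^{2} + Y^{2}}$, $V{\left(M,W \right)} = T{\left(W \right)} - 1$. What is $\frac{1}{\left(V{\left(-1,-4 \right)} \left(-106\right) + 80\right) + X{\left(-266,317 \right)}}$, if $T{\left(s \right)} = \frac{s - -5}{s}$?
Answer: $- \frac{170}{100871} + \frac{4 \sqrt{171245}}{504355} \approx 0.0015966$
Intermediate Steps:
$T{\left(s \right)} = \frac{5 + s}{s}$ ($T{\left(s \right)} = \frac{s + 5}{s} = \frac{5 + s}{s}$)
$V{\left(M,W \right)} = -1 + \frac{5 + W}{W}$ ($V{\left(M,W \right)} = \frac{5 + W}{W} - 1 = -1 + \frac{5 + W}{W}$)
$\frac{1}{\left(V{\left(-1,-4 \right)} \left(-106\right) + 80\right) + X{\left(-266,317 \right)}} = \frac{1}{\left(\frac{5}{-4} \left(-106\right) + 80\right) + \sqrt{\left(-266\right)^{2} + 317^{2}}} = \frac{1}{\left(5 \left(- \frac{1}{4}\right) \left(-106\right) + 80\right) + \sqrt{70756 + 100489}} = \frac{1}{\left(\left(- \frac{5}{4}\right) \left(-106\right) + 80\right) + \sqrt{171245}} = \frac{1}{\left(\frac{265}{2} + 80\right) + \sqrt{171245}} = \frac{1}{\frac{425}{2} + \sqrt{171245}}$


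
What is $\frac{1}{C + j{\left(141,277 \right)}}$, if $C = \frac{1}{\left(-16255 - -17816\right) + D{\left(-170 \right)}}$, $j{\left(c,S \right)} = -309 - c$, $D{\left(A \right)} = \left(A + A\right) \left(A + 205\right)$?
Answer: $- \frac{10339}{4652551} \approx -0.0022222$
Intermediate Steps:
$D{\left(A \right)} = 2 A \left(205 + A\right)$
$C = - \frac{1}{10339}$ ($C = \frac{1}{\left(-16255 - -17816\right) + 2 \left(-170\right) \left(205 - 170\right)} = \frac{1}{\left(-16255 + 17816\right) + 2 \left(-170\right) 35} = \frac{1}{1561 - 11900} = \frac{1}{-10339} = - \frac{1}{10339} \approx -9.6721 \cdot 10^{-5}$)
$\frac{1}{C + j{\left(141,277 \right)}} = \frac{1}{- \frac{1}{10339} - 450} = \frac{1}{- \frac{4652551}{10339}} = - \frac{10339}{4652551}$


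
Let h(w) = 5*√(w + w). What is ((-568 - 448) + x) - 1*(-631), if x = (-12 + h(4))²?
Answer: -41 - 240*√2 ≈ -380.41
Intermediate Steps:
h(w) = 5*√2*√w (h(w) = 5*√(2*w) = 5*(√2*√w) = 5*√2*√w)
x = (-12 + 10*√2)² (x = (-12 + 5*√2*√4)² = (-12 + 5*√2*2)² = (-12 + 10*√2)² ≈ 4.5887)
((-568 - 448) + x) - 1*(-631) = ((-568 - 448) + (344 - 240*√2)) - 1*(-631) = (-1016 + (344 - 240*√2)) + 631 = (-672 - 240*√2) + 631 = -41 - 240*√2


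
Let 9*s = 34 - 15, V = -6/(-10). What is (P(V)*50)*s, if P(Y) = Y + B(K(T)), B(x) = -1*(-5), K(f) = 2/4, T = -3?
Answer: 5320/9 ≈ 591.11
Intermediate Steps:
V = ⅗ (V = -6*(-⅒) = ⅗ ≈ 0.60000)
s = 19/9 (s = (34 - 15)/9 = (⅑)*19 = 19/9 ≈ 2.1111)
K(f) = ½ (K(f) = 2*(¼) = ½)
B(x) = 5
P(Y) = 5 + Y (P(Y) = Y + 5 = 5 + Y)
(P(V)*50)*s = ((5 + ⅗)*50)*(19/9) = ((28/5)*50)*(19/9) = 280*(19/9) = 5320/9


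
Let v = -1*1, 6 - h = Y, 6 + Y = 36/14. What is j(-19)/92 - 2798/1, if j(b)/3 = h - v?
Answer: -1801693/644 ≈ -2797.7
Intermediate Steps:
Y = -24/7 (Y = -6 + 36/14 = -6 + 36*(1/14) = -6 + 18/7 = -24/7 ≈ -3.4286)
h = 66/7 (h = 6 - 1*(-24/7) = 6 + 24/7 = 66/7 ≈ 9.4286)
v = -1
j(b) = 219/7 (j(b) = 3*(66/7 - 1*(-1)) = 3*(66/7 + 1) = 3*(73/7) = 219/7)
j(-19)/92 - 2798/1 = (219/7)/92 - 2798/1 = (219/7)*(1/92) - 2798*1 = 219/644 - 2798 = -1801693/644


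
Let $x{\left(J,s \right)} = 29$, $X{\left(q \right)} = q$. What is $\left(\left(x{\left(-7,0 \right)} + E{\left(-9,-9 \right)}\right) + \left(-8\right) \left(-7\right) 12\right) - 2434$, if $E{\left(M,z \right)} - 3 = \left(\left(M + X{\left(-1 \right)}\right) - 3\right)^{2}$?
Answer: $-1561$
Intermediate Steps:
$E{\left(M,z \right)} = 3 + \left(-4 + M\right)^{2}$ ($E{\left(M,z \right)} = 3 + \left(\left(M - 1\right) - 3\right)^{2} = 3 + \left(\left(-1 + M\right) - 3\right)^{2} = 3 + \left(-4 + M\right)^{2}$)
$\left(\left(x{\left(-7,0 \right)} + E{\left(-9,-9 \right)}\right) + \left(-8\right) \left(-7\right) 12\right) - 2434 = \left(\left(29 + \left(3 + \left(-4 - 9\right)^{2}\right)\right) + \left(-8\right) \left(-7\right) 12\right) - 2434 = \left(\left(29 + \left(3 + \left(-13\right)^{2}\right)\right) + 56 \cdot 12\right) - 2434 = \left(\left(29 + \left(3 + 169\right)\right) + 672\right) - 2434 = \left(\left(29 + 172\right) + 672\right) - 2434 = \left(201 + 672\right) - 2434 = 873 - 2434 = -1561$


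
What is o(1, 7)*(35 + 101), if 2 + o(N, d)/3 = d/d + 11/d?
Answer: 1632/7 ≈ 233.14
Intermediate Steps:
o(N, d) = -3 + 33/d (o(N, d) = -6 + 3*(d/d + 11/d) = -6 + 3*(1 + 11/d) = -6 + (3 + 33/d) = -3 + 33/d)
o(1, 7)*(35 + 101) = (-3 + 33/7)*(35 + 101) = (-3 + 33*(1/7))*136 = (-3 + 33/7)*136 = (12/7)*136 = 1632/7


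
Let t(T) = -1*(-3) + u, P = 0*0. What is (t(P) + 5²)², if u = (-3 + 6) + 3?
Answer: 1156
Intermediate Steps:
P = 0
u = 6 (u = 3 + 3 = 6)
t(T) = 9 (t(T) = -1*(-3) + 6 = 3 + 6 = 9)
(t(P) + 5²)² = (9 + 5²)² = (9 + 25)² = 34² = 1156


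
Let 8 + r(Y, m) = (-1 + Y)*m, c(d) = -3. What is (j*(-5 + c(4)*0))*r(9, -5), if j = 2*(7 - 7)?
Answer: 0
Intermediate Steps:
r(Y, m) = -8 + m*(-1 + Y) (r(Y, m) = -8 + (-1 + Y)*m = -8 + m*(-1 + Y))
j = 0 (j = 2*0 = 0)
(j*(-5 + c(4)*0))*r(9, -5) = (0*(-5 - 3*0))*(-8 - 1*(-5) + 9*(-5)) = (0*(-5 + 0))*(-8 + 5 - 45) = (0*(-5))*(-48) = 0*(-48) = 0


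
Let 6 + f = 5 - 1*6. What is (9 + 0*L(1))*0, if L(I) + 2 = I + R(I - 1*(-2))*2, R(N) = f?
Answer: 0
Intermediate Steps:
f = -7 (f = -6 + (5 - 1*6) = -6 + (5 - 6) = -6 - 1 = -7)
R(N) = -7
L(I) = -16 + I (L(I) = -2 + (I - 7*2) = -2 + (I - 14) = -2 + (-14 + I) = -16 + I)
(9 + 0*L(1))*0 = (9 + 0*(-16 + 1))*0 = (9 + 0*(-15))*0 = (9 + 0)*0 = 9*0 = 0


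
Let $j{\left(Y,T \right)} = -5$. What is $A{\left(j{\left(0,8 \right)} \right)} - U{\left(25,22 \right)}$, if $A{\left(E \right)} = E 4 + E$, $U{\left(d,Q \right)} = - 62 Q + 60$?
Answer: $1279$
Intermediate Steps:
$U{\left(d,Q \right)} = 60 - 62 Q$
$A{\left(E \right)} = 5 E$ ($A{\left(E \right)} = 4 E + E = 5 E$)
$A{\left(j{\left(0,8 \right)} \right)} - U{\left(25,22 \right)} = 5 \left(-5\right) - \left(60 - 1364\right) = -25 - \left(60 - 1364\right) = -25 - -1304 = -25 + 1304 = 1279$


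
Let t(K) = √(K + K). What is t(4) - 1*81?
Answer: -81 + 2*√2 ≈ -78.172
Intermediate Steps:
t(K) = √2*√K (t(K) = √(2*K) = √2*√K)
t(4) - 1*81 = √2*√4 - 1*81 = √2*2 - 81 = 2*√2 - 81 = -81 + 2*√2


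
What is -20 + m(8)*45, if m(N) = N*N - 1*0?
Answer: 2860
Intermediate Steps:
m(N) = N² (m(N) = N² + 0 = N²)
-20 + m(8)*45 = -20 + 8²*45 = -20 + 64*45 = -20 + 2880 = 2860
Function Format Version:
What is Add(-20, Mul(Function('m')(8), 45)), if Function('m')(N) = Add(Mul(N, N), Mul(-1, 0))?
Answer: 2860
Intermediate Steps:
Function('m')(N) = Pow(N, 2) (Function('m')(N) = Add(Pow(N, 2), 0) = Pow(N, 2))
Add(-20, Mul(Function('m')(8), 45)) = Add(-20, Mul(Pow(8, 2), 45)) = Add(-20, Mul(64, 45)) = Add(-20, 2880) = 2860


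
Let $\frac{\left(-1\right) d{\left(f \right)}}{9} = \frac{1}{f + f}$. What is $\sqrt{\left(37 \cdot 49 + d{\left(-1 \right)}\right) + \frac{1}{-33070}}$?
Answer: $\frac{\sqrt{496915805670}}{16535} \approx 42.632$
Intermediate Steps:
$d{\left(f \right)} = - \frac{9}{2 f}$ ($d{\left(f \right)} = - \frac{9}{f + f} = - \frac{9}{2 f}$)
$\sqrt{\left(37 \cdot 49 + d{\left(-1 \right)}\right) + \frac{1}{-33070}} = \sqrt{\left(37 \cdot 49 - \frac{9}{2 \left(-1\right)}\right) + \frac{1}{-33070}} = \sqrt{\left(1813 - - \frac{9}{2}\right) - \frac{1}{33070}} = \sqrt{\left(1813 + \frac{9}{2}\right) - \frac{1}{33070}} = \sqrt{\frac{3635}{2} - \frac{1}{33070}} = \sqrt{\frac{30052362}{16535}} = \frac{\sqrt{496915805670}}{16535}$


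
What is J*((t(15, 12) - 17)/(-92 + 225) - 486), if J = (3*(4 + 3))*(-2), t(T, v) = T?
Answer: 387840/19 ≈ 20413.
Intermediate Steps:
J = -42 (J = (3*7)*(-2) = 21*(-2) = -42)
J*((t(15, 12) - 17)/(-92 + 225) - 486) = -42*((15 - 17)/(-92 + 225) - 486) = -42*(-2/133 - 486) = -42*(-64640/133) = 387840/19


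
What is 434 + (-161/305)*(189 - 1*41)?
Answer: 108542/305 ≈ 355.88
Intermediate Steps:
434 + (-161/305)*(189 - 1*41) = 434 + (-161*1/305)*(189 - 41) = 434 - 161/305*148 = 434 - 23828/305 = 108542/305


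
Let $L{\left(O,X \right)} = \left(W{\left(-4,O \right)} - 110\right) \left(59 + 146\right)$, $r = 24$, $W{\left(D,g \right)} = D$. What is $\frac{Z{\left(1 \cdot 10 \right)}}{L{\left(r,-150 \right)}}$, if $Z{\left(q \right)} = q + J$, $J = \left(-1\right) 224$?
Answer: $\frac{107}{11685} \approx 0.009157$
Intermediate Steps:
$J = -224$
$L{\left(O,X \right)} = -23370$ ($L{\left(O,X \right)} = \left(-4 - 110\right) \left(59 + 146\right) = \left(-114\right) 205 = -23370$)
$Z{\left(q \right)} = -224 + q$ ($Z{\left(q \right)} = q - 224 = -224 + q$)
$\frac{Z{\left(1 \cdot 10 \right)}}{L{\left(r,-150 \right)}} = \frac{-224 + 1 \cdot 10}{-23370} = \left(-224 + 10\right) \left(- \frac{1}{23370}\right) = \left(-214\right) \left(- \frac{1}{23370}\right) = \frac{107}{11685}$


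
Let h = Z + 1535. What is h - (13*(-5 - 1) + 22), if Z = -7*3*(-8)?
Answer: 1759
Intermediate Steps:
Z = 168 (Z = -21*(-8) = 168)
h = 1703 (h = 168 + 1535 = 1703)
h - (13*(-5 - 1) + 22) = 1703 - (13*(-5 - 1) + 22) = 1703 - (13*(-6) + 22) = 1703 - (-78 + 22) = 1703 - 1*(-56) = 1703 + 56 = 1759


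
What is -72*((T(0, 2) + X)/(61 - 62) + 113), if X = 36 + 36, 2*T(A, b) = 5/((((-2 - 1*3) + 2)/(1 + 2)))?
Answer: -3132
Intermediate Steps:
T(A, b) = -5/2 (T(A, b) = (5/((((-2 - 1*3) + 2)/(1 + 2))))/2 = (5/((((-2 - 3) + 2)/3)))/2 = (5/(((-5 + 2)*(1/3))))/2 = (5/((-3*1/3)))/2 = (5/(-1))/2 = (5*(-1))/2 = (1/2)*(-5) = -5/2)
X = 72
-72*((T(0, 2) + X)/(61 - 62) + 113) = -72*((-5/2 + 72)/(61 - 62) + 113) = -72*((139/2)/(-1) + 113) = -72*((139/2)*(-1) + 113) = -72*(-139/2 + 113) = -72*87/2 = -3132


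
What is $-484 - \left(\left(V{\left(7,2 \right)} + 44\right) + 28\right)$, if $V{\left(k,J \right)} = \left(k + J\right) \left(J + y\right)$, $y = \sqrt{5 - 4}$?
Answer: $-583$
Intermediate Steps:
$y = 1$ ($y = \sqrt{1} = 1$)
$V{\left(k,J \right)} = \left(1 + J\right) \left(J + k\right)$ ($V{\left(k,J \right)} = \left(k + J\right) \left(J + 1\right) = \left(J + k\right) \left(1 + J\right) = \left(1 + J\right) \left(J + k\right)$)
$-484 - \left(\left(V{\left(7,2 \right)} + 44\right) + 28\right) = -484 - \left(\left(\left(2 + 7 + 2^{2} + 2 \cdot 7\right) + 44\right) + 28\right) = -484 - \left(\left(\left(2 + 7 + 4 + 14\right) + 44\right) + 28\right) = -484 - \left(\left(27 + 44\right) + 28\right) = -484 - \left(71 + 28\right) = -484 - 99 = -583$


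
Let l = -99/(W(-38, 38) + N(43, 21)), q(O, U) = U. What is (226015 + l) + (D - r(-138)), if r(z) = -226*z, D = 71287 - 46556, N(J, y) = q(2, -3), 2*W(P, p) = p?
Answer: 3512829/16 ≈ 2.1955e+5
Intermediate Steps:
W(P, p) = p/2
N(J, y) = -3
D = 24731
l = -99/16 (l = -99/((½)*38 - 3) = -99/(19 - 3) = -99/16 ≈ -6.1875)
(226015 + l) + (D - r(-138)) = (226015 - 99/16) + (24731 - (-226)*(-138)) = 3616141/16 + (24731 - 1*31188) = 3616141/16 + (24731 - 31188) = 3616141/16 - 6457 = 3512829/16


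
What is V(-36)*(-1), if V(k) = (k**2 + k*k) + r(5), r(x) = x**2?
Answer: -2617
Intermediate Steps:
V(k) = 25 + 2*k**2 (V(k) = (k**2 + k*k) + 5**2 = (k**2 + k**2) + 25 = 2*k**2 + 25 = 25 + 2*k**2)
V(-36)*(-1) = (25 + 2*(-36)**2)*(-1) = (25 + 2*1296)*(-1) = (25 + 2592)*(-1) = 2617*(-1) = -2617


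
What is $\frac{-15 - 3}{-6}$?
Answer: $3$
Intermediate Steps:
$\frac{-15 - 3}{-6} = \left(-18\right) \left(- \frac{1}{6}\right) = 3$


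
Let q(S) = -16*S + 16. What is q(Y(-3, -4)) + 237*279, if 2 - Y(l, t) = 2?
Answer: 66139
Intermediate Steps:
Y(l, t) = 0 (Y(l, t) = 2 - 1*2 = 2 - 2 = 0)
q(S) = 16 - 16*S
q(Y(-3, -4)) + 237*279 = (16 - 16*0) + 237*279 = (16 + 0) + 66123 = 16 + 66123 = 66139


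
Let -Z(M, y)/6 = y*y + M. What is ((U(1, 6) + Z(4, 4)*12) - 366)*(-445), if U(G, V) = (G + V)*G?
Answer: 800555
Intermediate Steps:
U(G, V) = G*(G + V)
Z(M, y) = -6*M - 6*y² (Z(M, y) = -6*(y*y + M) = -6*(y² + M) = -6*(M + y²) = -6*M - 6*y²)
((U(1, 6) + Z(4, 4)*12) - 366)*(-445) = ((1*(1 + 6) + (-6*4 - 6*4²)*12) - 366)*(-445) = ((1*7 + (-24 - 6*16)*12) - 366)*(-445) = ((7 + (-24 - 96)*12) - 366)*(-445) = ((7 - 120*12) - 366)*(-445) = ((7 - 1440) - 366)*(-445) = (-1433 - 366)*(-445) = -1799*(-445) = 800555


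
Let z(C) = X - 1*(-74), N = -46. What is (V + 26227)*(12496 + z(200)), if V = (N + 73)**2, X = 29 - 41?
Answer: 338513448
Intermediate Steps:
X = -12
z(C) = 62 (z(C) = -12 - 1*(-74) = -12 + 74 = 62)
V = 729 (V = (-46 + 73)**2 = 27**2 = 729)
(V + 26227)*(12496 + z(200)) = (729 + 26227)*(12496 + 62) = 26956*12558 = 338513448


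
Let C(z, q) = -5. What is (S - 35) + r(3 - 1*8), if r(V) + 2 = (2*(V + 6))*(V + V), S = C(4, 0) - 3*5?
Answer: -77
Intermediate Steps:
S = -20 (S = -5 - 3*5 = -5 - 15 = -20)
r(V) = -2 + 2*V*(12 + 2*V) (r(V) = -2 + (2*(V + 6))*(V + V) = -2 + (2*(6 + V))*(2*V) = -2 + (12 + 2*V)*(2*V) = -2 + 2*V*(12 + 2*V))
(S - 35) + r(3 - 1*8) = (-20 - 35) + (-2 + 4*(3 - 1*8)² + 24*(3 - 1*8)) = -55 + (-2 + 4*(3 - 8)² + 24*(3 - 8)) = -55 + (-2 + 4*(-5)² + 24*(-5)) = -55 + (-2 + 4*25 - 120) = -55 + (-2 + 100 - 120) = -55 - 22 = -77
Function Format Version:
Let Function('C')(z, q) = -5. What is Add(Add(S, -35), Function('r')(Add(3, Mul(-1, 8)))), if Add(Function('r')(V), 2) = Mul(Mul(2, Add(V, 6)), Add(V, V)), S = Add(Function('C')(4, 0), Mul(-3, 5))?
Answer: -77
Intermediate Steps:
S = -20 (S = Add(-5, Mul(-3, 5)) = Add(-5, -15) = -20)
Function('r')(V) = Add(-2, Mul(2, V, Add(12, Mul(2, V)))) (Function('r')(V) = Add(-2, Mul(Mul(2, Add(V, 6)), Add(V, V))) = Add(-2, Mul(Mul(2, Add(6, V)), Mul(2, V))) = Add(-2, Mul(Add(12, Mul(2, V)), Mul(2, V))) = Add(-2, Mul(2, V, Add(12, Mul(2, V)))))
Add(Add(S, -35), Function('r')(Add(3, Mul(-1, 8)))) = Add(Add(-20, -35), Add(-2, Mul(4, Pow(Add(3, Mul(-1, 8)), 2)), Mul(24, Add(3, Mul(-1, 8))))) = Add(-55, Add(-2, Mul(4, Pow(Add(3, -8), 2)), Mul(24, Add(3, -8)))) = Add(-55, Add(-2, Mul(4, Pow(-5, 2)), Mul(24, -5))) = Add(-55, Add(-2, Mul(4, 25), -120)) = Add(-55, Add(-2, 100, -120)) = Add(-55, -22) = -77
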